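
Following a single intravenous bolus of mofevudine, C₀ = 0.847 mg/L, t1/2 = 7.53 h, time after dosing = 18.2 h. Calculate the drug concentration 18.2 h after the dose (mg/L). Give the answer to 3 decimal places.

0.159 mg/L

k = ln2 / t½ = 0.693147 / 7.53 = 0.09205 h⁻¹
C = C₀ · e^(−k·t) = 0.8470 × e^(−0.09205 × 18.2)
  = 0.8470 × 0.1873 = 0.1586 mg/L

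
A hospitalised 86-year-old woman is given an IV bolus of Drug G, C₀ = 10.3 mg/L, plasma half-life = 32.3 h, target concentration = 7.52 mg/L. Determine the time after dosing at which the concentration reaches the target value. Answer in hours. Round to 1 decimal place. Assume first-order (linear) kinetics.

k = ln2 / t½ = 0.693147 / 32.3 = 0.02146 h⁻¹
t = ln(C₀ / C) / k = ln(10.30 / 7.52) / 0.02146
  = ln(1.370) / 0.02146 = 0.3148 / 0.02146 = 14.67 h

14.7 h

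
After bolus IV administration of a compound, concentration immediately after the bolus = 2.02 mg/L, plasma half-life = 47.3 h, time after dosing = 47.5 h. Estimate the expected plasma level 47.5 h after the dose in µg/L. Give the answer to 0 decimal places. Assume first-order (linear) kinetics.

1007 µg/L

k = ln2 / t½ = 0.693147 / 47.3 = 0.01465 h⁻¹
C = C₀ · e^(−k·t) = 2.020 × e^(−0.01465 × 47.5)
  = 2.020 × 0.4986 = 1.007 mg/L
Convert: 1.007 mg/L × 1000 = 1007 µg/L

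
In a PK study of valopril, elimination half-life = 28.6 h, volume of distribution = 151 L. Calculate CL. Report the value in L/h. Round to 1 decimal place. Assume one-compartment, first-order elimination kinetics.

3.7 L/h

k = ln2 / t½ = 0.693147 / 28.6 = 0.02424 h⁻¹
CL = k × Vd = 0.02424 × 151 = 3.660 L/h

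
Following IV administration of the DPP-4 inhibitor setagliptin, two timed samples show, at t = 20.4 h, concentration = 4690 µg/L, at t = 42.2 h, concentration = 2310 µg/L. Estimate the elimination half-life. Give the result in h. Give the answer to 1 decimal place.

k = ln(C₁/C₂) / (t₂ − t₁) = ln(4690/2310) / (42.2 − 20.4)
  = 0.7082 / 21.80 = 0.03249 h⁻¹
t½ = ln2 / k = 0.693147 / 0.03249 = 21.33 h

21.3 h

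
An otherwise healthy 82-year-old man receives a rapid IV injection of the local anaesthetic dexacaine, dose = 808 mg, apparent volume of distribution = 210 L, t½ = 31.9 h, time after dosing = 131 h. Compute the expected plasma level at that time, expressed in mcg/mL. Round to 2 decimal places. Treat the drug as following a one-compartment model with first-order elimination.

C₀ = Dose / Vd = 808.0 / 210 = 3.848 mg/L
k = ln2 / t½ = 0.693147 / 31.9 = 0.02173 h⁻¹
C = C₀ · e^(−k·t) = 3.848 × e^(−0.02173 × 131)
  = 3.848 × 0.05804 = 0.2233 mg/L
(0.2233 mg/L = 0.2233 mcg/mL)

0.22 mcg/mL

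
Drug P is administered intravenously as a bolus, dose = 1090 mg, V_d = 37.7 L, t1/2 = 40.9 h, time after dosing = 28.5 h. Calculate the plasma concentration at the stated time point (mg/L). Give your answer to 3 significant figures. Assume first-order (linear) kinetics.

C₀ = Dose / Vd = 1090 / 37.7 = 28.91 mg/L
k = ln2 / t½ = 0.693147 / 40.9 = 0.01695 h⁻¹
C = C₀ · e^(−k·t) = 28.91 × e^(−0.01695 × 28.5)
  = 28.91 × 0.6169 = 17.83 mg/L

17.8 mg/L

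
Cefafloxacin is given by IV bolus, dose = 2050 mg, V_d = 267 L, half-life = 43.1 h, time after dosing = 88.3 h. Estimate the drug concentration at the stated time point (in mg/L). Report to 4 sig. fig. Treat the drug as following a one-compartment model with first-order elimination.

1.856 mg/L

C₀ = Dose / Vd = 2050 / 267 = 7.678 mg/L
k = ln2 / t½ = 0.693147 / 43.1 = 0.01608 h⁻¹
C = C₀ · e^(−k·t) = 7.678 × e^(−0.01608 × 88.3)
  = 7.678 × 0.2417 = 1.856 mg/L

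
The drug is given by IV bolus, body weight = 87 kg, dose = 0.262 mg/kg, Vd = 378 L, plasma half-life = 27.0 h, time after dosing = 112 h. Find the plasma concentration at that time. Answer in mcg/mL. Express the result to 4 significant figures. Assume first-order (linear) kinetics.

Total dose = 0.262 × 87 = 22.79 mg
C₀ = Dose / Vd = 22.79 / 378 = 0.06029 mg/L
k = ln2 / t½ = 0.693147 / 27.0 = 0.02567 h⁻¹
C = C₀ · e^(−k·t) = 0.06029 × e^(−0.02567 × 112)
  = 0.06029 × 0.05641 = 0.003401 mg/L
(0.003401 mg/L = 0.003401 mcg/mL)

0.003401 mcg/mL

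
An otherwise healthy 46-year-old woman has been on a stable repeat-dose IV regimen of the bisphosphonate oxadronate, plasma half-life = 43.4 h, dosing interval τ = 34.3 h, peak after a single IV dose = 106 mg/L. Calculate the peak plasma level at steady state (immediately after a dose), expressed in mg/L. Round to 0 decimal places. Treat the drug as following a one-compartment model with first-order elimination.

251 mg/L

k = ln2 / t½ = 0.693147 / 43.4 = 0.01597 h⁻¹
e^(−kτ) = e^(−0.01597 × 34.3) = 0.5782
Accumulation ratio R = 1 / (1 − e^(−kτ)) = 1 / (1 − 0.5782) = 2.371
Steady-state peak = C₀ × R = 106 × 2.371 = 251.3 mg/L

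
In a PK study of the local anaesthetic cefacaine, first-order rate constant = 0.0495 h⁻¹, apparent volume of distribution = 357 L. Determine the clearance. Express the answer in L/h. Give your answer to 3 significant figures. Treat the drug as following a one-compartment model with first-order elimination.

CL = k × Vd = 0.0495 × 357 = 17.67 L/h

17.7 L/h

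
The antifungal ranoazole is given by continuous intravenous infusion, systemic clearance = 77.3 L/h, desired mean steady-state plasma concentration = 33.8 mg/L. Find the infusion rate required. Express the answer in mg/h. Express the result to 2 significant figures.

At steady state, infusion rate R₀ = Css × CL = 33.8 × 77.30 = 2613 mg/h

2600 mg/h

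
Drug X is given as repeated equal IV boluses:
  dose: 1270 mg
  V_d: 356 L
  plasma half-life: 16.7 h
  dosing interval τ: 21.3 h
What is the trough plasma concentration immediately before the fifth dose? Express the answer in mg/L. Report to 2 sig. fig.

C₀ per dose = Dose / Vd = 1270 / 356 = 3.567 mg/L
k = ln2 / t½ = 0.693147 / 16.7 = 0.04151 h⁻¹
Fraction remaining after one interval: r = e^(−kτ) = e^(−0.04151 × 21.3) = 0.4131
Before dose 5, 4 doses have been given (aged 1τ, 2τ, 3τ, 4τ).
C_trough = C₀ × (r + r² + … + r^4) = C₀ × r(1−r^4)/(1−r)
        = 3.567 × 0.4131 × (1 − 0.02912) / (1 − 0.4131) = 2.438 mg/L

2.4 mg/L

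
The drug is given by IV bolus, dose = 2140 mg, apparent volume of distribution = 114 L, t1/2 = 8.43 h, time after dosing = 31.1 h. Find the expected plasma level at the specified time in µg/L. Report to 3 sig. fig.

C₀ = Dose / Vd = 2140 / 114 = 18.77 mg/L
k = ln2 / t½ = 0.693147 / 8.43 = 0.08222 h⁻¹
C = C₀ · e^(−k·t) = 18.77 × e^(−0.08222 × 31.1)
  = 18.77 × 0.07753 = 1.455 mg/L
Convert: 1.455 mg/L × 1000 = 1455 µg/L

1460 µg/L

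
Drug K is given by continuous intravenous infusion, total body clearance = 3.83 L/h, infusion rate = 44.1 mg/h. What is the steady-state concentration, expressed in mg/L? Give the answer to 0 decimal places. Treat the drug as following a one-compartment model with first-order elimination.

12 mg/L

At steady state Css = R₀ / CL = 44.1 / 3.830 = 11.51 mg/L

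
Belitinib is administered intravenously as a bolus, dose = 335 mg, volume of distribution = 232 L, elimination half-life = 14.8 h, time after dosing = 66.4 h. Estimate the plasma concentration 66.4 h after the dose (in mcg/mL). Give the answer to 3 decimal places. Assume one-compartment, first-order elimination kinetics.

0.064 mcg/mL

C₀ = Dose / Vd = 335.0 / 232 = 1.444 mg/L
k = ln2 / t½ = 0.693147 / 14.8 = 0.04683 h⁻¹
C = C₀ · e^(−k·t) = 1.444 × e^(−0.04683 × 66.4)
  = 1.444 × 0.04462 = 0.06443 mg/L
(0.06443 mg/L = 0.06443 mcg/mL)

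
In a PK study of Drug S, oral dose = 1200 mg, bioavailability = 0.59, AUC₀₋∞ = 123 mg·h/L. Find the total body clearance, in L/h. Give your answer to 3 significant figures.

5.76 L/h

CL = F·Dose / AUC = 0.59 × 1200 / 123 = 5.756 L/h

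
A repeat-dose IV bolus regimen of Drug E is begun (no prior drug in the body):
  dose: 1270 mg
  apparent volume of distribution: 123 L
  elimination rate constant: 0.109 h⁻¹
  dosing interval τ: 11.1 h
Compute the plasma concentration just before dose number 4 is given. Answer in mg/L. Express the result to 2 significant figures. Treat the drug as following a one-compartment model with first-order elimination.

4.3 mg/L

C₀ per dose = Dose / Vd = 1270 / 123 = 10.33 mg/L
Fraction remaining after one interval: r = e^(−kτ) = e^(−0.1090 × 11.1) = 0.2982
Before dose 4, 3 doses have been given (aged 1τ, 2τ, 3τ).
C_trough = C₀ × (r + r² + … + r^3) = C₀ × r(1−r^3)/(1−r)
        = 10.33 × 0.2982 × (1 − 0.02652) / (1 − 0.2982) = 4.273 mg/L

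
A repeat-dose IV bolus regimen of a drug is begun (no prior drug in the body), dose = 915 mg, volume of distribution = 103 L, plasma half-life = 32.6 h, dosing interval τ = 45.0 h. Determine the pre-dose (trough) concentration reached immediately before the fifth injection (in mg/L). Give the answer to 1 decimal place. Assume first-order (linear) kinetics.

5.4 mg/L

C₀ per dose = Dose / Vd = 915 / 103 = 8.883 mg/L
k = ln2 / t½ = 0.693147 / 32.6 = 0.02126 h⁻¹
Fraction remaining after one interval: r = e^(−kτ) = e^(−0.02126 × 45.0) = 0.3842
Before dose 5, 4 doses have been given (aged 1τ, 2τ, 3τ, 4τ).
C_trough = C₀ × (r + r² + … + r^4) = C₀ × r(1−r^4)/(1−r)
        = 8.883 × 0.3842 × (1 − 0.02179) / (1 − 0.3842) = 5.421 mg/L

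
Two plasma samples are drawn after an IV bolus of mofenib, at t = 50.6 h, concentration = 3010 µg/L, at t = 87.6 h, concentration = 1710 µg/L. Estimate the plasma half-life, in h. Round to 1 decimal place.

k = ln(C₁/C₂) / (t₂ − t₁) = ln(3010/1710) / (87.6 − 50.6)
  = 0.5654 / 37.00 = 0.01528 h⁻¹
t½ = ln2 / k = 0.693147 / 0.01528 = 45.36 h

45.4 h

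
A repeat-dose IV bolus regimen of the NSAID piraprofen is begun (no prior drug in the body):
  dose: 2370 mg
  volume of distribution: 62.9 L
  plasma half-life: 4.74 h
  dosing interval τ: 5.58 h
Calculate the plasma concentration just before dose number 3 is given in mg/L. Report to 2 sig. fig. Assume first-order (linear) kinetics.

24 mg/L

C₀ per dose = Dose / Vd = 2370 / 62.9 = 37.68 mg/L
k = ln2 / t½ = 0.693147 / 4.74 = 0.1462 h⁻¹
Fraction remaining after one interval: r = e^(−kτ) = e^(−0.1462 × 5.58) = 0.4423
Before dose 3, 2 doses have been given (aged 1τ, 2τ).
C_trough = C₀ × (r + r²) = 37.68 × (0.4423 + 0.1956) = 24.04 mg/L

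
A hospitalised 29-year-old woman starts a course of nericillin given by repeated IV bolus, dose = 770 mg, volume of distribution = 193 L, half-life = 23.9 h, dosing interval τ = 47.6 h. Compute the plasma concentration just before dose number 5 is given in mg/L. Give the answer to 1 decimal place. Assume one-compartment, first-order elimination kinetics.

C₀ per dose = Dose / Vd = 770 / 193 = 3.990 mg/L
k = ln2 / t½ = 0.693147 / 23.9 = 0.02900 h⁻¹
Fraction remaining after one interval: r = e^(−kτ) = e^(−0.02900 × 47.6) = 0.2515
Before dose 5, 4 doses have been given (aged 1τ, 2τ, 3τ, 4τ).
C_trough = C₀ × (r + r² + … + r^4) = C₀ × r(1−r^4)/(1−r)
        = 3.990 × 0.2515 × (1 − 0.004001) / (1 − 0.2515) = 1.335 mg/L

1.3 mg/L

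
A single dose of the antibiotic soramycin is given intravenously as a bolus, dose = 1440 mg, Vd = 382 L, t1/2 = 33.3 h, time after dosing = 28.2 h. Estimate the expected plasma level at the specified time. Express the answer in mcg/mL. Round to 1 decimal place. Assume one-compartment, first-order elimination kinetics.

C₀ = Dose / Vd = 1440 / 382 = 3.770 mg/L
k = ln2 / t½ = 0.693147 / 33.3 = 0.02082 h⁻¹
C = C₀ · e^(−k·t) = 3.770 × e^(−0.02082 × 28.2)
  = 3.770 × 0.5559 = 2.096 mg/L
(2.096 mg/L = 2.096 mcg/mL)

2.1 mcg/mL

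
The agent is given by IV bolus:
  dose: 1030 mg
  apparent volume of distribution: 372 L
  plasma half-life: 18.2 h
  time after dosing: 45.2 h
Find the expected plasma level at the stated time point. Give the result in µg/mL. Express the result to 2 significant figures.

0.50 µg/mL

C₀ = Dose / Vd = 1030 / 372 = 2.769 mg/L
k = ln2 / t½ = 0.693147 / 18.2 = 0.03809 h⁻¹
C = C₀ · e^(−k·t) = 2.769 × e^(−0.03809 × 45.2)
  = 2.769 × 0.1788 = 0.4951 mg/L
(0.4951 mg/L = 0.4951 µg/mL)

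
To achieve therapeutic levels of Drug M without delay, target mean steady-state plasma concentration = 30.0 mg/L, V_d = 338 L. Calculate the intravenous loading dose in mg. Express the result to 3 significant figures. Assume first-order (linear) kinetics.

10100 mg

LD = Css × Vd = 30.0 × 338 = 10140 mg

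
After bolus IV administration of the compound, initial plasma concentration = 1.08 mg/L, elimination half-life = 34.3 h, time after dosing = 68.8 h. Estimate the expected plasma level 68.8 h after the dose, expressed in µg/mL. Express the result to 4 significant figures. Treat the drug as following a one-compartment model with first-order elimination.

0.2689 µg/mL

k = ln2 / t½ = 0.693147 / 34.3 = 0.02021 h⁻¹
C = C₀ · e^(−k·t) = 1.080 × e^(−0.02021 × 68.8)
  = 1.080 × 0.2490 = 0.2689 mg/L
(0.2689 mg/L = 0.2689 µg/mL)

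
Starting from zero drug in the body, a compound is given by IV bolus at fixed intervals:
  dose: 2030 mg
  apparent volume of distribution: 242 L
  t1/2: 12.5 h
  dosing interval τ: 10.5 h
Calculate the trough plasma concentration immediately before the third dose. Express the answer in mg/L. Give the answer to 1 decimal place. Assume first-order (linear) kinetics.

7.3 mg/L

C₀ per dose = Dose / Vd = 2030 / 242 = 8.388 mg/L
k = ln2 / t½ = 0.693147 / 12.5 = 0.05545 h⁻¹
Fraction remaining after one interval: r = e^(−kτ) = e^(−0.05545 × 10.5) = 0.5587
Before dose 3, 2 doses have been given (aged 1τ, 2τ).
C_trough = C₀ × (r + r²) = 8.388 × (0.5587 + 0.3121) = 7.304 mg/L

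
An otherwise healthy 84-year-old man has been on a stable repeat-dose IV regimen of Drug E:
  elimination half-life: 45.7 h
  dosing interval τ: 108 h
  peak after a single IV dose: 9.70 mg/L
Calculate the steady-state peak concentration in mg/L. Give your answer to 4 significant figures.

12.04 mg/L

k = ln2 / t½ = 0.693147 / 45.7 = 0.01517 h⁻¹
e^(−kτ) = e^(−0.01517 × 108) = 0.1943
Accumulation ratio R = 1 / (1 − e^(−kτ)) = 1 / (1 − 0.1943) = 1.241
Steady-state peak = C₀ × R = 9.70 × 1.241 = 12.04 mg/L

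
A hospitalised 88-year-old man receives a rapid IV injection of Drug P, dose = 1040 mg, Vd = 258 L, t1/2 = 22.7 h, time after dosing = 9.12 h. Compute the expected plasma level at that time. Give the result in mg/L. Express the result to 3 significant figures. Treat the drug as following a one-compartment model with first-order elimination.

C₀ = Dose / Vd = 1040 / 258 = 4.031 mg/L
k = ln2 / t½ = 0.693147 / 22.7 = 0.03054 h⁻¹
C = C₀ · e^(−k·t) = 4.031 × e^(−0.03054 × 9.12)
  = 4.031 × 0.7569 = 3.051 mg/L

3.05 mg/L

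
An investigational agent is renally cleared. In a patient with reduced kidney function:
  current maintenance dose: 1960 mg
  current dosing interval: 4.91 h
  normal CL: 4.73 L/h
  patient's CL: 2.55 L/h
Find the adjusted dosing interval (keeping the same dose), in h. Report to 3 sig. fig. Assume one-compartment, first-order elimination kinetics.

9.11 h

To keep the same average steady-state level, dosing rate must scale with clearance.
CL ratio = 2.55 / 4.73 = 0.5391
New interval (same dose) = 4.91 / 0.5391 = 9.108 h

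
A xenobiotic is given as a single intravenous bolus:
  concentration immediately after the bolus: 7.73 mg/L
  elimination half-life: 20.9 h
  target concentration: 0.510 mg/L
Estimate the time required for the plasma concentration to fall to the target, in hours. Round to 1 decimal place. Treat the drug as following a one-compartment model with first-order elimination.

82.0 h

k = ln2 / t½ = 0.693147 / 20.9 = 0.03316 h⁻¹
t = ln(C₀ / C) / k = ln(7.730 / 0.510) / 0.03316
  = ln(15.16) / 0.03316 = 2.719 / 0.03316 = 82.00 h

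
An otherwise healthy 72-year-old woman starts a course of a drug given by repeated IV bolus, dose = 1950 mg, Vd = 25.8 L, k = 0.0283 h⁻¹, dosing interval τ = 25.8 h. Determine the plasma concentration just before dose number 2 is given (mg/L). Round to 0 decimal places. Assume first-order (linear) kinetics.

36 mg/L

C₀ per dose = Dose / Vd = 1950 / 25.8 = 75.58 mg/L
Fraction remaining after one interval: r = e^(−kτ) = e^(−0.02830 × 25.8) = 0.4818
Before dose 2, 1 dose has been given (aged 1τ).
C_trough = C₀ × r = 75.58 × 0.4818 = 36.41 mg/L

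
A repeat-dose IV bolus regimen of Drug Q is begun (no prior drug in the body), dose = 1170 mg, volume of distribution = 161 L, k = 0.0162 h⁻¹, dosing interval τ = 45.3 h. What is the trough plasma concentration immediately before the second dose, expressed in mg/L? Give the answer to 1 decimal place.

C₀ per dose = Dose / Vd = 1170 / 161 = 7.267 mg/L
Fraction remaining after one interval: r = e^(−kτ) = e^(−0.01620 × 45.3) = 0.4801
Before dose 2, 1 dose has been given (aged 1τ).
C_trough = C₀ × r = 7.267 × 0.4801 = 3.489 mg/L

3.5 mg/L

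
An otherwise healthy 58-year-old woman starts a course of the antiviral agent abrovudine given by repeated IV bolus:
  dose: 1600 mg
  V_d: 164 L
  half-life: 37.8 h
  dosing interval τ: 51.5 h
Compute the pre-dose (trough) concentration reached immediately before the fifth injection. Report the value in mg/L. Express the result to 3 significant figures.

C₀ per dose = Dose / Vd = 1600 / 164 = 9.756 mg/L
k = ln2 / t½ = 0.693147 / 37.8 = 0.01834 h⁻¹
Fraction remaining after one interval: r = e^(−kτ) = e^(−0.01834 × 51.5) = 0.3889
Before dose 5, 4 doses have been given (aged 1τ, 2τ, 3τ, 4τ).
C_trough = C₀ × (r + r² + … + r^4) = C₀ × r(1−r^4)/(1−r)
        = 9.756 × 0.3889 × (1 − 0.02287) / (1 − 0.3889) = 6.067 mg/L

6.07 mg/L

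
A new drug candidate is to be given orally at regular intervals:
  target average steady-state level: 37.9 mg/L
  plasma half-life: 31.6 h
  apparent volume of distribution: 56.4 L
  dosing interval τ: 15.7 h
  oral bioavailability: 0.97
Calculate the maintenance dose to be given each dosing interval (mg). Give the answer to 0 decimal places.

759 mg

k = ln2 / t½ = 0.693147 / 31.6 = 0.02194 h⁻¹
CL = k × Vd = 0.02194 × 56.4 = 1.237 L/h
At steady state, F × (Dose/τ) = Css × CL.
Dose = Css × CL × τ / F = 37.9 × 1.237 × 15.7 / 0.97 = 758.8 mg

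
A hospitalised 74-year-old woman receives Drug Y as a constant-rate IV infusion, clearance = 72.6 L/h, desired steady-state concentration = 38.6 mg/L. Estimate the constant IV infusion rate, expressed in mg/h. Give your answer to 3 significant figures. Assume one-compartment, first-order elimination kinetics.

At steady state, infusion rate R₀ = Css × CL = 38.6 × 72.60 = 2802 mg/h

2800 mg/h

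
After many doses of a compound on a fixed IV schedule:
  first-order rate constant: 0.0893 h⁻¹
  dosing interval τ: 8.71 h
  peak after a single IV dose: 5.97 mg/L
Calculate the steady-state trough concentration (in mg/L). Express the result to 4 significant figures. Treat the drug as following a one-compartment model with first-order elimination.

5.074 mg/L

e^(−kτ) = e^(−0.08930 × 8.71) = 0.4594
Accumulation ratio R = 1 / (1 − e^(−kτ)) = 1 / (1 − 0.4594) = 1.850
Steady-state trough = C₀ × R × e^(−kτ) = 5.97 × 1.850 × 0.4594 = 5.074 mg/L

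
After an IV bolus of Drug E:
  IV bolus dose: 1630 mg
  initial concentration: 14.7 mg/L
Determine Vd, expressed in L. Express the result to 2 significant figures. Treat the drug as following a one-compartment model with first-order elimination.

Vd = Dose / C₀ = 1630 / 14.7 = 110.9 L

110 L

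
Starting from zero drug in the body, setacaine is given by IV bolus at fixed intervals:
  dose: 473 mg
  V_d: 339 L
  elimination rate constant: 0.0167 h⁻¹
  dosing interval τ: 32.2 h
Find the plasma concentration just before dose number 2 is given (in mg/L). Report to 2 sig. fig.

C₀ per dose = Dose / Vd = 473 / 339 = 1.395 mg/L
Fraction remaining after one interval: r = e^(−kτ) = e^(−0.01670 × 32.2) = 0.5841
Before dose 2, 1 dose has been given (aged 1τ).
C_trough = C₀ × r = 1.395 × 0.5841 = 0.8148 mg/L

0.81 mg/L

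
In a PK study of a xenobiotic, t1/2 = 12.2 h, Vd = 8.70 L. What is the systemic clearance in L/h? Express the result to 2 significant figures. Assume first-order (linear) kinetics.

k = ln2 / t½ = 0.693147 / 12.2 = 0.05682 h⁻¹
CL = k × Vd = 0.05682 × 8.70 = 0.4943 L/h

0.49 L/h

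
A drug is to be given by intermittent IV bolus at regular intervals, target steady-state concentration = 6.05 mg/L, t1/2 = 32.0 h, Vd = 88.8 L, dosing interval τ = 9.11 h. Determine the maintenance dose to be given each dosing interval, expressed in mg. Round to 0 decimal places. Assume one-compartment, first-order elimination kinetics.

k = ln2 / t½ = 0.693147 / 32.0 = 0.02166 h⁻¹
CL = k × Vd = 0.02166 × 88.8 = 1.923 L/h
At steady state, Dose/τ = Css × CL.
Dose = Css × CL × τ = 6.05 × 1.923 × 9.11 = 106.0 mg

106 mg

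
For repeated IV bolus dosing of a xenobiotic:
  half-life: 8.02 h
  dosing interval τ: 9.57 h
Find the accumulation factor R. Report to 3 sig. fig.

k = ln2 / t½ = 0.693147 / 8.02 = 0.08643 h⁻¹
e^(−kτ) = e^(−0.08643 × 9.57) = 0.4373
Accumulation ratio R = 1 / (1 − e^(−kτ)) = 1 / (1 − 0.4373) = 1.777

1.78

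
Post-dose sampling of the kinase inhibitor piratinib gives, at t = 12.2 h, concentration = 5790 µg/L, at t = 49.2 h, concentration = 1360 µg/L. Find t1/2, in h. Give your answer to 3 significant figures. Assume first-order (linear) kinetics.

k = ln(C₁/C₂) / (t₂ − t₁) = ln(5790/1360) / (49.2 − 12.2)
  = 1.449 / 37.00 = 0.03916 h⁻¹
t½ = ln2 / k = 0.693147 / 0.03916 = 17.70 h

17.7 h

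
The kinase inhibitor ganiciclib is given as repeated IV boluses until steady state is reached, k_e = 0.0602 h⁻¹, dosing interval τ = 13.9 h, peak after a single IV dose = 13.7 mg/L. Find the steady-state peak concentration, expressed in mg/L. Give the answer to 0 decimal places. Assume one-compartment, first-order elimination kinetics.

24 mg/L

e^(−kτ) = e^(−0.06020 × 13.9) = 0.4331
Accumulation ratio R = 1 / (1 − e^(−kτ)) = 1 / (1 − 0.4331) = 1.764
Steady-state peak = C₀ × R = 13.7 × 1.764 = 24.17 mg/L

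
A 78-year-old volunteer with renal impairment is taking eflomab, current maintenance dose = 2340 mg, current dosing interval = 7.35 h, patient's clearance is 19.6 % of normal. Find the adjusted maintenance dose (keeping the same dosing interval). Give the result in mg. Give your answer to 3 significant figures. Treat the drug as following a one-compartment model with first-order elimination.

To keep the same average steady-state level, dosing rate must scale with clearance.
CL ratio = 19.6 / 100 = 0.1960
New dose (same interval) = 2340 × 0.1960 = 458.6 mg

459 mg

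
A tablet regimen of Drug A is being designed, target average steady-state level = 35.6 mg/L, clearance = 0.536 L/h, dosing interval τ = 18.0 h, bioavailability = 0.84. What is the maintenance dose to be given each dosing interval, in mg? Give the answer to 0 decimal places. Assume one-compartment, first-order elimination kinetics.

At steady state, F × (Dose/τ) = Css × CL.
Dose = Css × CL × τ / F = 35.6 × 0.5360 × 18.0 / 0.84 = 408.9 mg

409 mg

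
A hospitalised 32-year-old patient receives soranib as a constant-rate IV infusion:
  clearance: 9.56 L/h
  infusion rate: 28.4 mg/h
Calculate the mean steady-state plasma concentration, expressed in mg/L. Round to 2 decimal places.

At steady state Css = R₀ / CL = 28.4 / 9.560 = 2.971 mg/L

2.97 mg/L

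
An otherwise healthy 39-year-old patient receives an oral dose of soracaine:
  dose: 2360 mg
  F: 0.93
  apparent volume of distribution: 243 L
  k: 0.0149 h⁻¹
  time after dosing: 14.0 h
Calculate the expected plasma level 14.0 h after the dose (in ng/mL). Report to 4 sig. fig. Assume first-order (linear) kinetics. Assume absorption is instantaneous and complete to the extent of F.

Amount reaching circulation = F × Dose = 0.93 × 2360 = 2195 mg
C₀ = F·Dose / Vd = 2195 / 243 = 9.033 mg/L
C = C₀ · e^(−k·t) = 9.033 × e^(−0.01490 × 14.0)
  = 9.033 × 0.8117 = 7.332 mg/L
Convert: 7.332 mg/L × 1000 = 7332 ng/mL

7332 ng/mL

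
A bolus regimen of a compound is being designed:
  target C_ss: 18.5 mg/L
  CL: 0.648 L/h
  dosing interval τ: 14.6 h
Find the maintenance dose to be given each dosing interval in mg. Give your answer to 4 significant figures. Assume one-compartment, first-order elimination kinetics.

At steady state, Dose/τ = Css × CL.
Dose = Css × CL × τ = 18.5 × 0.6480 × 14.6 = 175.0 mg

175.0 mg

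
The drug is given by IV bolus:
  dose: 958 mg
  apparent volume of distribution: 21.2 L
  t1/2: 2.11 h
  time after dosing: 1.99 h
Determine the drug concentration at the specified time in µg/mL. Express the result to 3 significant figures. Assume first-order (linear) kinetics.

C₀ = Dose / Vd = 958.0 / 21.2 = 45.19 mg/L
k = ln2 / t½ = 0.693147 / 2.11 = 0.3285 h⁻¹
C = C₀ · e^(−k·t) = 45.19 × e^(−0.3285 × 1.99)
  = 45.19 × 0.5201 = 23.50 mg/L
(23.50 mg/L = 23.50 µg/mL)

23.5 µg/mL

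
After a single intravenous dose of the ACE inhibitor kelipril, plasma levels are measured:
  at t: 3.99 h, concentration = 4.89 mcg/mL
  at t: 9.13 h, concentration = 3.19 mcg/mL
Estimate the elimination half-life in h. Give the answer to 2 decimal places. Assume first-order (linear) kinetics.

8.34 h

k = ln(C₁/C₂) / (t₂ − t₁) = ln(4.89/3.19) / (9.13 − 3.99)
  = 0.4272 / 5.140 = 0.08311 h⁻¹
t½ = ln2 / k = 0.693147 / 0.08311 = 8.340 h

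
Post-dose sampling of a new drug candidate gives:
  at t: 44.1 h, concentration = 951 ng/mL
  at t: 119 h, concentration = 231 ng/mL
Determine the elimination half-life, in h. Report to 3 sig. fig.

k = ln(C₁/C₂) / (t₂ − t₁) = ln(951/231) / (119 − 44.1)
  = 1.415 / 74.90 = 0.01889 h⁻¹
t½ = ln2 / k = 0.693147 / 0.01889 = 36.69 h

36.7 h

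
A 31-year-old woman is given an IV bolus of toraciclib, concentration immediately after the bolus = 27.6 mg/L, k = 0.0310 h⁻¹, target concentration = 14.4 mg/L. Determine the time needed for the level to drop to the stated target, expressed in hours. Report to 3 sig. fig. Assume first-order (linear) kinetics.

21.0 h

t = ln(C₀ / C) / k = ln(27.60 / 14.4) / 0.03100
  = ln(1.917) / 0.03100 = 0.6508 / 0.03100 = 20.99 h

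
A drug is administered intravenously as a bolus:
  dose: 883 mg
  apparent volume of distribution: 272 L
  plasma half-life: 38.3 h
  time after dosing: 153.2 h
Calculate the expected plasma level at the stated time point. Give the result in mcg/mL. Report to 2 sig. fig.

C₀ = Dose / Vd = 883.0 / 272 = 3.246 mg/L
k = ln2 / t½ = 0.693147 / 38.3 = 0.01810 h⁻¹
t / t½ = 153.2 / 38.3 = 4 half-lives
C = C₀ × (1/2)^4 = 3.246 × 0.06250 = 0.2029 mg/L
(0.2029 mg/L = 0.2029 mcg/mL)

0.20 mcg/mL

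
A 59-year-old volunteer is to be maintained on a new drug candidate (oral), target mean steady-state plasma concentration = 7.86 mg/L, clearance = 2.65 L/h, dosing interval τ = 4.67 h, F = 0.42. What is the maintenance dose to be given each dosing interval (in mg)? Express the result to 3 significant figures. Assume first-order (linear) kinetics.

232 mg

At steady state, F × (Dose/τ) = Css × CL.
Dose = Css × CL × τ / F = 7.86 × 2.650 × 4.67 / 0.42 = 231.6 mg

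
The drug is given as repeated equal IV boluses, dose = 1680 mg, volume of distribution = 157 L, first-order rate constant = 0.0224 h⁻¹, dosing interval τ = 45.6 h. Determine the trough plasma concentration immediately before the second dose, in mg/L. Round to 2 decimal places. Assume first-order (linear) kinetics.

3.85 mg/L

C₀ per dose = Dose / Vd = 1680 / 157 = 10.70 mg/L
Fraction remaining after one interval: r = e^(−kτ) = e^(−0.02240 × 45.6) = 0.3601
Before dose 2, 1 dose has been given (aged 1τ).
C_trough = C₀ × r = 10.70 × 0.3601 = 3.853 mg/L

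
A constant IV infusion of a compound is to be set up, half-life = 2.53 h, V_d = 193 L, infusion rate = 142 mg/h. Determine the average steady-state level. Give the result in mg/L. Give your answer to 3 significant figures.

k = ln2 / t½ = 0.693147 / 2.53 = 0.2740 h⁻¹
CL = k × Vd = 0.2740 × 193 = 52.88 L/h
At steady state Css = R₀ / CL = 142 / 52.88 = 2.685 mg/L

2.69 mg/L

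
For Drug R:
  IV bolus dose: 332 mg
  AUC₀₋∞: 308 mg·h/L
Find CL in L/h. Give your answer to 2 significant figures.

1.1 L/h

CL = Dose / AUC = 332 / 308 = 1.078 L/h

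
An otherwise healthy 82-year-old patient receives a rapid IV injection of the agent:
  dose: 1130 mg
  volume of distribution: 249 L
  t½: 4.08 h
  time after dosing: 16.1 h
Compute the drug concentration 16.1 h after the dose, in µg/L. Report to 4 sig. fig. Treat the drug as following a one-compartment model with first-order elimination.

294.4 µg/L

C₀ = Dose / Vd = 1130 / 249 = 4.538 mg/L
k = ln2 / t½ = 0.693147 / 4.08 = 0.1699 h⁻¹
C = C₀ · e^(−k·t) = 4.538 × e^(−0.1699 × 16.1)
  = 4.538 × 0.06487 = 0.2944 mg/L
Convert: 0.2944 mg/L × 1000 = 294.4 µg/L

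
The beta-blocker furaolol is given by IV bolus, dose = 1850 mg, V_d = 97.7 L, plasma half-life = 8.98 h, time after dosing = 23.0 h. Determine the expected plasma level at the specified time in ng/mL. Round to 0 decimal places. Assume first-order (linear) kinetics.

3208 ng/mL

C₀ = Dose / Vd = 1850 / 97.7 = 18.94 mg/L
k = ln2 / t½ = 0.693147 / 8.98 = 0.07719 h⁻¹
C = C₀ · e^(−k·t) = 18.94 × e^(−0.07719 × 23.0)
  = 18.94 × 0.1694 = 3.208 mg/L
Convert: 3.208 mg/L × 1000 = 3208 ng/mL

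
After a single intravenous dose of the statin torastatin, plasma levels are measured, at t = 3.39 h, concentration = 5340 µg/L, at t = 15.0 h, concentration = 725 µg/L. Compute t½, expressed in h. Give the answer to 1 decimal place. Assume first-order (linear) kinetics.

4.0 h

k = ln(C₁/C₂) / (t₂ − t₁) = ln(5340/725) / (15.0 − 3.39)
  = 1.997 / 11.61 = 0.1720 h⁻¹
t½ = ln2 / k = 0.693147 / 0.1720 = 4.030 h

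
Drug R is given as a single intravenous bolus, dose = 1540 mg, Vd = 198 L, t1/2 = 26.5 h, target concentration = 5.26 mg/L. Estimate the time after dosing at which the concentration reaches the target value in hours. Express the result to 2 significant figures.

C₀ = Dose / Vd = 1540 / 198 = 7.778 mg/L
k = ln2 / t½ = 0.693147 / 26.5 = 0.02616 h⁻¹
t = ln(C₀ / C) / k = ln(7.778 / 5.26) / 0.02616
  = ln(1.479) / 0.02616 = 0.3914 / 0.02616 = 14.96 h

15 h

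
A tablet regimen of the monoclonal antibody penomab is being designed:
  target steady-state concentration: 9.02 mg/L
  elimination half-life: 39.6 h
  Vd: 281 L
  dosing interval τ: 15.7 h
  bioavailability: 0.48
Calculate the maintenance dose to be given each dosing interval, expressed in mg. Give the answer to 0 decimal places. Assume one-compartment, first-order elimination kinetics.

k = ln2 / t½ = 0.693147 / 39.6 = 0.01750 h⁻¹
CL = k × Vd = 0.01750 × 281 = 4.918 L/h
At steady state, F × (Dose/τ) = Css × CL.
Dose = Css × CL × τ / F = 9.02 × 4.918 × 15.7 / 0.48 = 1451 mg

1451 mg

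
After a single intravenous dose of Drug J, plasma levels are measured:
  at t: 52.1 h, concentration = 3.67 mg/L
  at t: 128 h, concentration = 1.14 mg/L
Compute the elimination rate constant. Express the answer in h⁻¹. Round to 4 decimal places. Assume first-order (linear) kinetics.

k = ln(C₁/C₂) / (t₂ − t₁) = ln(3.67/1.14) / (128 − 52.1)
  = 1.169 / 75.90 = 0.01540 h⁻¹

0.0154 h⁻¹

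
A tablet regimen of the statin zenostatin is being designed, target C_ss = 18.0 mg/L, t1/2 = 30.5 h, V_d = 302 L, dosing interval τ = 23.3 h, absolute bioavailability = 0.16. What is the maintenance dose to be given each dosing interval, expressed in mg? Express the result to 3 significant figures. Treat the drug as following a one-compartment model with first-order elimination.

k = ln2 / t½ = 0.693147 / 30.5 = 0.02273 h⁻¹
CL = k × Vd = 0.02273 × 302 = 6.864 L/h
At steady state, F × (Dose/τ) = Css × CL.
Dose = Css × CL × τ / F = 18.0 × 6.864 × 23.3 / 0.16 = 17990 mg

18000 mg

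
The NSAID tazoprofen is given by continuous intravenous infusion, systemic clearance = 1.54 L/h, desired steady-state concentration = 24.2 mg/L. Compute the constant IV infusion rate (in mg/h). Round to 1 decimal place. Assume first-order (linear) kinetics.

At steady state, infusion rate R₀ = Css × CL = 24.2 × 1.540 = 37.27 mg/h

37.3 mg/h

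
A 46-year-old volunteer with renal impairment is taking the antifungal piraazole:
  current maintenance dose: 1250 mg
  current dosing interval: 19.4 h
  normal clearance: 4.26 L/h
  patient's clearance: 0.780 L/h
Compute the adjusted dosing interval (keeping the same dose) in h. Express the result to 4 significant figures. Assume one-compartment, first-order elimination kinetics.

To keep the same average steady-state level, dosing rate must scale with clearance.
CL ratio = 0.780 / 4.26 = 0.1831
New interval (same dose) = 19.4 / 0.1831 = 106.0 h

106.0 h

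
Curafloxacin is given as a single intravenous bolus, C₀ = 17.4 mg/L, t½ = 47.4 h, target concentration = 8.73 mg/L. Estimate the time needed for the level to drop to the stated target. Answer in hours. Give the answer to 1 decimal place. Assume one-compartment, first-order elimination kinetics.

k = ln2 / t½ = 0.693147 / 47.4 = 0.01462 h⁻¹
t = ln(C₀ / C) / k = ln(17.40 / 8.73) / 0.01462
  = ln(1.993) / 0.01462 = 0.6896 / 0.01462 = 47.17 h

47.2 h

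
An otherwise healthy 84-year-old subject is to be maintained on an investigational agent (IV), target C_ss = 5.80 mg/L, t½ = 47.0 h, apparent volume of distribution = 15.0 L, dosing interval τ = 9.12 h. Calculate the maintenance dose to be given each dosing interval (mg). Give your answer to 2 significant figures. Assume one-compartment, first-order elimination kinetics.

k = ln2 / t½ = 0.693147 / 47.0 = 0.01475 h⁻¹
CL = k × Vd = 0.01475 × 15.0 = 0.2213 L/h
At steady state, Dose/τ = Css × CL.
Dose = Css × CL × τ = 5.80 × 0.2213 × 9.12 = 11.71 mg

12 mg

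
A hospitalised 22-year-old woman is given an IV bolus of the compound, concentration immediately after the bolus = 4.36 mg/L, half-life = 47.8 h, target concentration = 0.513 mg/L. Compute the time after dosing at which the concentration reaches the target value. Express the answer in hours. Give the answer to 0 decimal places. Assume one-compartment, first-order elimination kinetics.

148 h

k = ln2 / t½ = 0.693147 / 47.8 = 0.01450 h⁻¹
t = ln(C₀ / C) / k = ln(4.360 / 0.513) / 0.01450
  = ln(8.499) / 0.01450 = 2.140 / 0.01450 = 147.6 h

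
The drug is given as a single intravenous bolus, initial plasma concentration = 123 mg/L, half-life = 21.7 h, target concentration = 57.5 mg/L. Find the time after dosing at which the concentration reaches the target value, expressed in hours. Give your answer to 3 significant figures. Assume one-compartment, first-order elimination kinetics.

k = ln2 / t½ = 0.693147 / 21.7 = 0.03194 h⁻¹
t = ln(C₀ / C) / k = ln(123.0 / 57.5) / 0.03194
  = ln(2.139) / 0.03194 = 0.7603 / 0.03194 = 23.80 h

23.8 h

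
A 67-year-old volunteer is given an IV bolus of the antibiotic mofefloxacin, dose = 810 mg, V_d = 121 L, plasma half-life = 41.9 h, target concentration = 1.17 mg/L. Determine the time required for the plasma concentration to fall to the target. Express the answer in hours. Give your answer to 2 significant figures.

C₀ = Dose / Vd = 810.0 / 121 = 6.694 mg/L
k = ln2 / t½ = 0.693147 / 41.9 = 0.01654 h⁻¹
t = ln(C₀ / C) / k = ln(6.694 / 1.17) / 0.01654
  = ln(5.721) / 0.01654 = 1.744 / 0.01654 = 105.4 h

110 h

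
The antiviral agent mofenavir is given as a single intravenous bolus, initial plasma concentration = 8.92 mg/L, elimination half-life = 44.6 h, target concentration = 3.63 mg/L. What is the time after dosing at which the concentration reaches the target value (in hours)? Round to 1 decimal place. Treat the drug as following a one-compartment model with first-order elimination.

k = ln2 / t½ = 0.693147 / 44.6 = 0.01554 h⁻¹
t = ln(C₀ / C) / k = ln(8.920 / 3.63) / 0.01554
  = ln(2.457) / 0.01554 = 0.8989 / 0.01554 = 57.84 h

57.8 h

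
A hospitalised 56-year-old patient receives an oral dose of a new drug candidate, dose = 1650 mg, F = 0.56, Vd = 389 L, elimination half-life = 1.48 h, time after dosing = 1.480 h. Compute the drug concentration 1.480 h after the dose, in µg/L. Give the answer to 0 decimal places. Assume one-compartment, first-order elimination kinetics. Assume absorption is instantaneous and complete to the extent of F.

Amount reaching circulation = F × Dose = 0.56 × 1650 = 924.0 mg
C₀ = F·Dose / Vd = 924.0 / 389 = 2.375 mg/L
k = ln2 / t½ = 0.693147 / 1.48 = 0.4683 h⁻¹
t / t½ = 1.480 / 1.48 = 1 half-lives
C = C₀ × (1/2)^1 = 2.375 × 0.5000 = 1.188 mg/L
Convert: 1.188 mg/L × 1000 = 1188 µg/L

1188 µg/L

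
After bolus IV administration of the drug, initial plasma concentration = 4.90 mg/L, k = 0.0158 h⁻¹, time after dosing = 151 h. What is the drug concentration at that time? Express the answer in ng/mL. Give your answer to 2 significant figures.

450 ng/mL

C = C₀ · e^(−k·t) = 4.900 × e^(−0.01580 × 151)
  = 4.900 × 0.09202 = 0.4509 mg/L
Convert: 0.4509 mg/L × 1000 = 450.9 ng/mL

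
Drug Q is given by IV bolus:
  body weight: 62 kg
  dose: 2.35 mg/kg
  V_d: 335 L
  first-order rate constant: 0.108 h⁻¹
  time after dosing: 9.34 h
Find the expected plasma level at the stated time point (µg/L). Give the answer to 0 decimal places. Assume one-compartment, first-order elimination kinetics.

159 µg/L

Total dose = 2.35 × 62 = 145.7 mg
C₀ = Dose / Vd = 145.7 / 335 = 0.4349 mg/L
C = C₀ · e^(−k·t) = 0.4349 × e^(−0.1080 × 9.34)
  = 0.4349 × 0.3647 = 0.1586 mg/L
Convert: 0.1586 mg/L × 1000 = 158.6 µg/L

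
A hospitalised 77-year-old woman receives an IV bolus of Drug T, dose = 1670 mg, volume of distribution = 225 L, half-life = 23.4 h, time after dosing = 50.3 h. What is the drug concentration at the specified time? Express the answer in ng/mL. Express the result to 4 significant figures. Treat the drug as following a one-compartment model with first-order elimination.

C₀ = Dose / Vd = 1670 / 225 = 7.422 mg/L
k = ln2 / t½ = 0.693147 / 23.4 = 0.02962 h⁻¹
C = C₀ · e^(−k·t) = 7.422 × e^(−0.02962 × 50.3)
  = 7.422 × 0.2254 = 1.673 mg/L
Convert: 1.673 mg/L × 1000 = 1673 ng/mL

1673 ng/mL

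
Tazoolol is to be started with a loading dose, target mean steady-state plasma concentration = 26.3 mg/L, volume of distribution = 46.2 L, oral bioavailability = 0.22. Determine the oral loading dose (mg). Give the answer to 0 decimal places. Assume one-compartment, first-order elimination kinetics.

LD = Css × Vd / F = 26.3 × 46.2 / 0.22 = 5523 mg

5523 mg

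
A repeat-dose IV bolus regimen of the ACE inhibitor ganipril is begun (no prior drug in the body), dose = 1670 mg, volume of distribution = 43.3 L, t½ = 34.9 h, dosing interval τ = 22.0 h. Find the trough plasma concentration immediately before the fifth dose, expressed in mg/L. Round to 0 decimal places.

C₀ per dose = Dose / Vd = 1670 / 43.3 = 38.57 mg/L
k = ln2 / t½ = 0.693147 / 34.9 = 0.01986 h⁻¹
Fraction remaining after one interval: r = e^(−kτ) = e^(−0.01986 × 22.0) = 0.6460
Before dose 5, 4 doses have been given (aged 1τ, 2τ, 3τ, 4τ).
C_trough = C₀ × (r + r² + … + r^4) = C₀ × r(1−r^4)/(1−r)
        = 38.57 × 0.6460 × (1 − 0.1742) / (1 − 0.6460) = 58.12 mg/L

58 mg/L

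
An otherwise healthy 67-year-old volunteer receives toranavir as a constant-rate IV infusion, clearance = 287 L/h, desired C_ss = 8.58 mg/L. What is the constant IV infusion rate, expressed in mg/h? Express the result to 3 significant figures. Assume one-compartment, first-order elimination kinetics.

At steady state, infusion rate R₀ = Css × CL = 8.58 × 287.0 = 2462 mg/h

2460 mg/h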